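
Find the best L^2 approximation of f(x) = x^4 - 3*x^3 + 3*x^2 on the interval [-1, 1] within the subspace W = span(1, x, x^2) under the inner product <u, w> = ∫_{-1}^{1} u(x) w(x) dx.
g(x) = 27*x^2/7 - 9*x/5 - 3/35

The best approximation g ∈ W is the orthogonal projection of f onto W. Writing g = a_0 + a_1 x + a_2 x^2, the coefficients solve the normal equations G · a = b where
  G_{ij} = <φ_i, φ_j> and b_i = <f, φ_i>, with φ_0 = 1, φ_1 = x, φ_2 = x^2.
G =
  [2, 0, 2/3]
  [0, 2/3, 0]
  [2/3, 0, 2/5],
b = (12/5, -6/5, 52/35).
Solving gives a_0 = -3/35, a_1 = -9/5, a_2 = 27/7, so
  g(x) = 27*x^2/7 - 9*x/5 - 3/35.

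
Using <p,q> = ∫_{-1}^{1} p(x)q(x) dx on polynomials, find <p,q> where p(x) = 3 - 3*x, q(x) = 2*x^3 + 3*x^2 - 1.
<p,q> = -12/5

Expand the product: p(x)·q(x) = -6*x^4 - 3*x^3 + 9*x^2 + 3*x - 3.
∫_{-1}^{1} of each monomial x^k gives [2/(k+1) if k even, 0 if k odd]. Integrating term-by-term (or equivalently evaluating the antiderivative F(x) = -6*x^5/5 - 3*x^4/4 + 3*x^3 + 3*x^2/2 - 3*x at the endpoints):
  F(1) − F(−1) = -9/20 − (39/20) = -12/5.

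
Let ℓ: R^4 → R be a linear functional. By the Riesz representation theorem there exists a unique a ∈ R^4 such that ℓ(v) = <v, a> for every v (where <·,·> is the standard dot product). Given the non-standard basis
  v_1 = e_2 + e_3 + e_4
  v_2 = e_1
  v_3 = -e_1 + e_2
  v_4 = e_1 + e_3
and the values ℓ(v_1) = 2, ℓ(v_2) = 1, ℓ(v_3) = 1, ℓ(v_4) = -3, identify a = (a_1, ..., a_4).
a = (1, 2, -4, 4)

Write a = (a_1, ..., a_4) in the standard basis. For each basis vector v_i, ℓ(v_i) = <v_i, a> is a linear equation in the a_j's. Collect the n equations into a matrix system V a = ℓ, where row i of V is v_i (expressed in the standard basis). Since V is invertible (lower-triangular with 1s on the diagonal, up to permutation), solve by back-substitution:
  V =
[[0, 1, 1, 1],
 [1, 0, 0, 0],
 [-1, 1, 0, 0],
 [1, 0, 1, 0]]
  V a = (2, 1, 1, -3)
Solving gives a = (1, 2, -4, 4).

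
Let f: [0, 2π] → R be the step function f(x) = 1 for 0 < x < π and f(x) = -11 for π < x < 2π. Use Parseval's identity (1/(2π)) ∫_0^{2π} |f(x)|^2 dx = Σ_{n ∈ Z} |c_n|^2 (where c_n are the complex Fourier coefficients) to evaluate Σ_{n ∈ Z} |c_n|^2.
Σ |c_n|^2 = 61

Parseval equates the L^2 energy of f (normalised by 1/(2π)) with the ℓ^2 sum of its Fourier coefficients: (1/(2π)) ∫_0^{2π} |f|^2 = Σ |c_n|^2.
Compute the left side: (1/(2π)) [∫_0^π 1^2 dx + ∫_π^{2π} (-11)^2 dx] = (1/(2π)) · (1π + 121π) = (1 + 121)/2 = 61.
So Σ_{n ∈ Z} |c_n|^2 = 61.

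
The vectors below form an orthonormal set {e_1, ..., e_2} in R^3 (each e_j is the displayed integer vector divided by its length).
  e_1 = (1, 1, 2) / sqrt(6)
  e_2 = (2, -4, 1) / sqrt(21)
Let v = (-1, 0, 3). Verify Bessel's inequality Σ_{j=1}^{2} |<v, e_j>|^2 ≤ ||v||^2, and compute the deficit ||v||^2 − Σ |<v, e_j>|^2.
Σ |<v, e_j>|^2 = 59/14; ||v||^2 = 10; deficit = 81/14

Write each e_j = u_j / sqrt(<u_j, u_j>) where u_j is the displayed integer vector. Then <v, e_j> = <v, u_j> / sqrt(<u_j, u_j>), so |<v, e_j>|^2 = <v, u_j>^2 / <u_j, u_j>.
Coefficients: <v, e_1> = 5/sqrt(6), <v, e_2> = 1/sqrt(21).
Square and sum: Σ |<v, e_j>|^2 = 59/14.
Compute ||v||^2 = v·v = 10.
Deficit = 10 − 59/14 = 81/14 ≥ 0, confirming Bessel's inequality. (The deficit equals ||v − Σ <v,e_j> e_j||^2, the squared distance from v to span{e_j}.)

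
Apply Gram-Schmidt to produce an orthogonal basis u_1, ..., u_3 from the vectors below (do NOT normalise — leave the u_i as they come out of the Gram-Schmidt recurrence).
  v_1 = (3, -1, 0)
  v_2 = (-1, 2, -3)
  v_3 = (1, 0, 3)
Orthogonal basis:
  u_1 = (3, -1, 0)
  u_2 = (1/2, 3/2, -3)
  u_3 = (54/115, 162/115, 18/23)

Apply the Gram-Schmidt recurrence
  u_1 = v_1
  u_i = v_i − Σ_{j<i} ((v_i · u_j) / (u_j · u_j)) · u_j.

Step by step this gives:
  u_1 = (3, -1, 0)
  u_2 = (1/2, 3/2, -3)
  u_3 = (54/115, 162/115, 18/23)

Orthogonality check:
  u_2 · u_1 = 0 (should be 0)
  u_3 · u_1 = 0 (should be 0)
  u_3 · u_2 = 0 (should be 0)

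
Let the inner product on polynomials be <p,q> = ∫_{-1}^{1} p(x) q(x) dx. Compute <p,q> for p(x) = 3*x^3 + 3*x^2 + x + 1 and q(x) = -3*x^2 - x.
<p,q> = -112/15

Expand the product: p(x)·q(x) = -9*x^5 - 12*x^4 - 6*x^3 - 4*x^2 - x.
∫_{-1}^{1} of each monomial x^k gives [2/(k+1) if k even, 0 if k odd]. Integrating term-by-term (or equivalently evaluating the antiderivative F(x) = -3*x^6/2 - 12*x^5/5 - 3*x^4/2 - 4*x^3/3 - x^2/2 at the endpoints):
  F(1) − F(−1) = -217/30 − (7/30) = -112/15.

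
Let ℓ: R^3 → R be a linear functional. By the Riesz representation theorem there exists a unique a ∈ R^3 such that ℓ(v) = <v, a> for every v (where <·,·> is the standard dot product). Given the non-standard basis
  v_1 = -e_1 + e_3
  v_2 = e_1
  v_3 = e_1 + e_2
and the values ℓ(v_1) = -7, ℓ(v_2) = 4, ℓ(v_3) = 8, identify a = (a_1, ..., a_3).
a = (4, 4, -3)

Write a = (a_1, ..., a_3) in the standard basis. For each basis vector v_i, ℓ(v_i) = <v_i, a> is a linear equation in the a_j's. Collect the n equations into a matrix system V a = ℓ, where row i of V is v_i (expressed in the standard basis). Since V is invertible (lower-triangular with 1s on the diagonal, up to permutation), solve by back-substitution:
  V =
[[-1, 0, 1],
 [1, 0, 0],
 [1, 1, 0]]
  V a = (-7, 4, 8)
Solving gives a = (4, 4, -3).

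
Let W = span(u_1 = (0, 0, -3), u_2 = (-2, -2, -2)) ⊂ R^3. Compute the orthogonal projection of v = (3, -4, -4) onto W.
proj_W(v) = (-1/2, -1/2, -4)

Set up U = [u_1 | ... | u_2] ∈ R^(3×2). The projector onto W = col(U) is P = U (U^T U)^(-1) U^T.
Compute U^T U =
  [9, 6]
  [6, 12],
and U^T v = (12, 10).
Solve U^T U · c = U^T v for the coefficients: c = (7/6, 1/4). The projection is proj_W(v) = U c.
Check: (v - proj_W(v)) · u_1 = 0  (should be 0).
Check: (v - proj_W(v)) · u_2 = 0  (should be 0).
Result: proj_W(v) = (-1/2, -1/2, -4).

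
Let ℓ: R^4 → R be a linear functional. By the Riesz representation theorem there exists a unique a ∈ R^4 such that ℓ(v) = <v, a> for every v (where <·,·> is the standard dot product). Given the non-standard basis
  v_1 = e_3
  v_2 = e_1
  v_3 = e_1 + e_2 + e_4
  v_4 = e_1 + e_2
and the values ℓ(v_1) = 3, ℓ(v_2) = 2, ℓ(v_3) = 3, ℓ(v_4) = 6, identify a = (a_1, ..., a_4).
a = (2, 4, 3, -3)

Write a = (a_1, ..., a_4) in the standard basis. For each basis vector v_i, ℓ(v_i) = <v_i, a> is a linear equation in the a_j's. Collect the n equations into a matrix system V a = ℓ, where row i of V is v_i (expressed in the standard basis). Since V is invertible (lower-triangular with 1s on the diagonal, up to permutation), solve by back-substitution:
  V =
[[0, 0, 1, 0],
 [1, 0, 0, 0],
 [1, 1, 0, 1],
 [1, 1, 0, 0]]
  V a = (3, 2, 3, 6)
Solving gives a = (2, 4, 3, -3).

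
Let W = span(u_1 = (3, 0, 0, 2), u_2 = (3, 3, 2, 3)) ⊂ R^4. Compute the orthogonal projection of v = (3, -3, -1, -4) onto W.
proj_W(v) = (66/89, -591/178, -197/89, -109/178)

Set up U = [u_1 | ... | u_2] ∈ R^(4×2). The projector onto W = col(U) is P = U (U^T U)^(-1) U^T.
Compute U^T U =
  [13, 15]
  [15, 31],
and U^T v = (1, -14).
Solve U^T U · c = U^T v for the coefficients: c = (241/178, -197/178). The projection is proj_W(v) = U c.
Check: (v - proj_W(v)) · u_1 = 0  (should be 0).
Check: (v - proj_W(v)) · u_2 = 0  (should be 0).
Result: proj_W(v) = (66/89, -591/178, -197/89, -109/178).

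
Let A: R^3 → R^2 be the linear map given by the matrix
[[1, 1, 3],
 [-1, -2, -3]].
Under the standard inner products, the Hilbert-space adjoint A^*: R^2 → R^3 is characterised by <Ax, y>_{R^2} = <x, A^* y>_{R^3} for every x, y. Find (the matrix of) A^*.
A^* = A^T =
[[1, -1],
 [1, -2],
 [3, -3]]

For real matrices with standard dot products, the defining identity <Ax, y> = <x, A^* y> gives (Ax)^T y = x^T (A^*) y, i.e. x^T A^T y = x^T (A^*) y. Since this holds for all x, y, we must have A^* = A^T. Therefore
A^* =
[[1, -1],
 [1, -2],
 [3, -3]].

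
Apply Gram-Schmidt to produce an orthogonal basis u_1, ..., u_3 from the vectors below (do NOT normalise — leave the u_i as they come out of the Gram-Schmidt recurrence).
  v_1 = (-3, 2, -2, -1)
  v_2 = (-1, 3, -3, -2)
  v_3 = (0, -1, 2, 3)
Orthogonal basis:
  u_1 = (-3, 2, -2, -1)
  u_2 = (11/6, 10/9, -10/9, -19/18)
  u_3 = (27/125, 26/25, -1/25, 189/125)

Apply the Gram-Schmidt recurrence
  u_1 = v_1
  u_i = v_i − Σ_{j<i} ((v_i · u_j) / (u_j · u_j)) · u_j.

Step by step this gives:
  u_1 = (-3, 2, -2, -1)
  u_2 = (11/6, 10/9, -10/9, -19/18)
  u_3 = (27/125, 26/25, -1/25, 189/125)

Orthogonality check:
  u_2 · u_1 = 0 (should be 0)
  u_3 · u_1 = 0 (should be 0)
  u_3 · u_2 = 0 (should be 0)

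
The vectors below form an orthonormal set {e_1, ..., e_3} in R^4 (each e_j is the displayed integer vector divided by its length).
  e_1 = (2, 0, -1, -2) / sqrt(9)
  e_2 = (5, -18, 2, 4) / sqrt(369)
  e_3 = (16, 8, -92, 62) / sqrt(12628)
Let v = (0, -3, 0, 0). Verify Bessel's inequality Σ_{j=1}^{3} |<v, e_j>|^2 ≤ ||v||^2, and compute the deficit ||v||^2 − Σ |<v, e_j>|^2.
Σ |<v, e_j>|^2 = 612/77; ||v||^2 = 9; deficit = 81/77

Write each e_j = u_j / sqrt(<u_j, u_j>) where u_j is the displayed integer vector. Then <v, e_j> = <v, u_j> / sqrt(<u_j, u_j>), so |<v, e_j>|^2 = <v, u_j>^2 / <u_j, u_j>.
Coefficients: <v, e_1> = 0/sqrt(9), <v, e_2> = 54/sqrt(369), <v, e_3> = -24/sqrt(12628).
Square and sum: Σ |<v, e_j>|^2 = 612/77.
Compute ||v||^2 = v·v = 9.
Deficit = 9 − 612/77 = 81/77 ≥ 0, confirming Bessel's inequality. (The deficit equals ||v − Σ <v,e_j> e_j||^2, the squared distance from v to span{e_j}.)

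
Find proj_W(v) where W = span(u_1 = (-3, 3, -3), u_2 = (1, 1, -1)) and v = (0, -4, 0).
proj_W(v) = (0, -2, 2)

Set up U = [u_1 | ... | u_2] ∈ R^(3×2). The projector onto W = col(U) is P = U (U^T U)^(-1) U^T.
Compute U^T U =
  [27, 3]
  [3, 3],
and U^T v = (-12, -4).
Solve U^T U · c = U^T v for the coefficients: c = (-1/3, -1). The projection is proj_W(v) = U c.
Check: (v - proj_W(v)) · u_1 = 0  (should be 0).
Check: (v - proj_W(v)) · u_2 = 0  (should be 0).
Result: proj_W(v) = (0, -2, 2).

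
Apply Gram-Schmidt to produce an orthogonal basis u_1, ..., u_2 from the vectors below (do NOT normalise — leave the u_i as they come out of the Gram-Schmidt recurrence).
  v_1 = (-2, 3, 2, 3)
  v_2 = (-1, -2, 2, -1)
Orthogonal basis:
  u_1 = (-2, 3, 2, 3)
  u_2 = (-16/13, -43/26, 29/13, -17/26)

Apply the Gram-Schmidt recurrence
  u_1 = v_1
  u_i = v_i − Σ_{j<i} ((v_i · u_j) / (u_j · u_j)) · u_j.

Step by step this gives:
  u_1 = (-2, 3, 2, 3)
  u_2 = (-16/13, -43/26, 29/13, -17/26)

Orthogonality check:
  u_2 · u_1 = 0 (should be 0)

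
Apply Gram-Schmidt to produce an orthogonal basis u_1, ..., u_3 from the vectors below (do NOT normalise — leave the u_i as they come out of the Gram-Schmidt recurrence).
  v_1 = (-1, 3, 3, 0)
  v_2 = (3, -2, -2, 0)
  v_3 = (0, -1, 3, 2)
Orthogonal basis:
  u_1 = (-1, 3, 3, 0)
  u_2 = (42/19, 7/19, 7/19, 0)
  u_3 = (0, -2, 2, 2)

Apply the Gram-Schmidt recurrence
  u_1 = v_1
  u_i = v_i − Σ_{j<i} ((v_i · u_j) / (u_j · u_j)) · u_j.

Step by step this gives:
  u_1 = (-1, 3, 3, 0)
  u_2 = (42/19, 7/19, 7/19, 0)
  u_3 = (0, -2, 2, 2)

Orthogonality check:
  u_2 · u_1 = 0 (should be 0)
  u_3 · u_1 = 0 (should be 0)
  u_3 · u_2 = 0 (should be 0)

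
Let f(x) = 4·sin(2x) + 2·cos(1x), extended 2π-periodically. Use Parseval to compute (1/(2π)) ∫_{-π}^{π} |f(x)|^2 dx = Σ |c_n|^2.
Σ |c_n|^2 = 10

Expand |f|^2 and use orthogonality of {sin(nx), cos(mx)} on [-π, π]:
  ∫_{-π}^{π} sin(nx)^2 dx = π, ∫ cos(mx)^2 dx = π, and cross terms integrate to 0.
So ∫_{-π}^{π} f(x)^2 dx = 4^2 · π + 2^2 · π = (16 + 4)π.
Divide by 2π: (16 + 4)/2 = 10.
By Parseval, this equals Σ |c_n|^2.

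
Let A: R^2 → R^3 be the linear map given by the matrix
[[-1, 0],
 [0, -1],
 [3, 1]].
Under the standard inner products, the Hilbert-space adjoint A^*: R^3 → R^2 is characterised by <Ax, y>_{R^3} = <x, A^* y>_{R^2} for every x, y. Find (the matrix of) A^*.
A^* = A^T =
[[-1, 0, 3],
 [0, -1, 1]]

For real matrices with standard dot products, the defining identity <Ax, y> = <x, A^* y> gives (Ax)^T y = x^T (A^*) y, i.e. x^T A^T y = x^T (A^*) y. Since this holds for all x, y, we must have A^* = A^T. Therefore
A^* =
[[-1, 0, 3],
 [0, -1, 1]].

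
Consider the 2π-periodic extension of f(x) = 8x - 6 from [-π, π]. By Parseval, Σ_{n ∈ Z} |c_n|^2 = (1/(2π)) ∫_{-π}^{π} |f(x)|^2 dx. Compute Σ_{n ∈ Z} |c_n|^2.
Σ |c_n|^2 = 64π^2/3 + 36

Expand and integrate term by term over [-π, π]:
  ∫ (8x)^2 dx = 64·(2π^3/3); ∫ 2·8·(-6)·x dx = 0 (odd integrand); ∫ (-6)^2 dx = 36·2π.
So (1/(2π)) ∫_{-π}^{π} (8x - 6)^2 dx = 64π^2/3 + 36 = 64π^2/3 + 36.
Parseval ⇒ Σ |c_n|^2 = 64π^2/3 + 36.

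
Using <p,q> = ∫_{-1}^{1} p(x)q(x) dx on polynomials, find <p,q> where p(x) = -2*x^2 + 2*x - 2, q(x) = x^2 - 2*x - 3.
<p,q> = 56/5

Expand the product: p(x)·q(x) = -2*x^4 + 6*x^3 - 2*x + 6.
∫_{-1}^{1} of each monomial x^k gives [2/(k+1) if k even, 0 if k odd]. Integrating term-by-term (or equivalently evaluating the antiderivative F(x) = -2*x^5/5 + 3*x^4/2 - x^2 + 6*x at the endpoints):
  F(1) − F(−1) = 61/10 − (-51/10) = 56/5.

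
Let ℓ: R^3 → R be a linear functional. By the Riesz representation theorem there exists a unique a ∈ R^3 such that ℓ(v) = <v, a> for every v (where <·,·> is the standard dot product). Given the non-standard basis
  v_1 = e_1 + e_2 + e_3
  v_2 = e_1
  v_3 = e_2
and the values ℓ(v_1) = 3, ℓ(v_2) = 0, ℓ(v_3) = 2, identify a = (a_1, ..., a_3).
a = (0, 2, 1)

Write a = (a_1, ..., a_3) in the standard basis. For each basis vector v_i, ℓ(v_i) = <v_i, a> is a linear equation in the a_j's. Collect the n equations into a matrix system V a = ℓ, where row i of V is v_i (expressed in the standard basis). Since V is invertible (lower-triangular with 1s on the diagonal, up to permutation), solve by back-substitution:
  V =
[[1, 1, 1],
 [1, 0, 0],
 [0, 1, 0]]
  V a = (3, 0, 2)
Solving gives a = (0, 2, 1).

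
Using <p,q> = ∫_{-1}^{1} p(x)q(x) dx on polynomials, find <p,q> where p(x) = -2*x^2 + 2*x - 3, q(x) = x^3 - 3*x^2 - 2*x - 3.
<p,q> = 428/15

Expand the product: p(x)·q(x) = -2*x^5 + 8*x^4 - 5*x^3 + 11*x^2 + 9.
∫_{-1}^{1} of each monomial x^k gives [2/(k+1) if k even, 0 if k odd]. Integrating term-by-term (or equivalently evaluating the antiderivative F(x) = -x^6/3 + 8*x^5/5 - 5*x^4/4 + 11*x^3/3 + 9*x at the endpoints):
  F(1) − F(−1) = 761/60 − (-317/20) = 428/15.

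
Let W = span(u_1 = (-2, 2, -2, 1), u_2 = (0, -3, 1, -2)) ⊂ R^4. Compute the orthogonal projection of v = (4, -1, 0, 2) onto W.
proj_W(v) = (122/41, 35/82, 151/82, 32/41)

Set up U = [u_1 | ... | u_2] ∈ R^(4×2). The projector onto W = col(U) is P = U (U^T U)^(-1) U^T.
Compute U^T U =
  [13, -10]
  [-10, 14],
and U^T v = (-8, -1).
Solve U^T U · c = U^T v for the coefficients: c = (-61/41, -93/82). The projection is proj_W(v) = U c.
Check: (v - proj_W(v)) · u_1 = 0  (should be 0).
Check: (v - proj_W(v)) · u_2 = 0  (should be 0).
Result: proj_W(v) = (122/41, 35/82, 151/82, 32/41).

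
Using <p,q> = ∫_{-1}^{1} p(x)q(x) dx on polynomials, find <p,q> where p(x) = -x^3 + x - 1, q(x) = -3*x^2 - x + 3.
<p,q> = -64/15

Expand the product: p(x)·q(x) = 3*x^5 + x^4 - 6*x^3 + 2*x^2 + 4*x - 3.
∫_{-1}^{1} of each monomial x^k gives [2/(k+1) if k even, 0 if k odd]. Integrating term-by-term (or equivalently evaluating the antiderivative F(x) = x^6/2 + x^5/5 - 3*x^4/2 + 2*x^3/3 + 2*x^2 - 3*x at the endpoints):
  F(1) − F(−1) = -17/15 − (47/15) = -64/15.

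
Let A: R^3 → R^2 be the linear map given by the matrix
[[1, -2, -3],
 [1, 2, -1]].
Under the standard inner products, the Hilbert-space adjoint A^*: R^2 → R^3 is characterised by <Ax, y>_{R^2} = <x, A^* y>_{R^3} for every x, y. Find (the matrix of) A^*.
A^* = A^T =
[[1, 1],
 [-2, 2],
 [-3, -1]]

For real matrices with standard dot products, the defining identity <Ax, y> = <x, A^* y> gives (Ax)^T y = x^T (A^*) y, i.e. x^T A^T y = x^T (A^*) y. Since this holds for all x, y, we must have A^* = A^T. Therefore
A^* =
[[1, 1],
 [-2, 2],
 [-3, -1]].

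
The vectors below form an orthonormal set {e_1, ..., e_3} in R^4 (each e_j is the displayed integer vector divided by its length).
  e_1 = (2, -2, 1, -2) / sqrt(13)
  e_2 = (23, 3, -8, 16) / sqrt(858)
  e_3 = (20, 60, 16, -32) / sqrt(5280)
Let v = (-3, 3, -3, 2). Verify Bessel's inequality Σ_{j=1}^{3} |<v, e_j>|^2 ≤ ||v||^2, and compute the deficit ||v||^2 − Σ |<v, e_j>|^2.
Σ |<v, e_j>|^2 = 139/5; ||v||^2 = 31; deficit = 16/5

Write each e_j = u_j / sqrt(<u_j, u_j>) where u_j is the displayed integer vector. Then <v, e_j> = <v, u_j> / sqrt(<u_j, u_j>), so |<v, e_j>|^2 = <v, u_j>^2 / <u_j, u_j>.
Coefficients: <v, e_1> = -19/sqrt(13), <v, e_2> = -4/sqrt(858), <v, e_3> = 8/sqrt(5280).
Square and sum: Σ |<v, e_j>|^2 = 139/5.
Compute ||v||^2 = v·v = 31.
Deficit = 31 − 139/5 = 16/5 ≥ 0, confirming Bessel's inequality. (The deficit equals ||v − Σ <v,e_j> e_j||^2, the squared distance from v to span{e_j}.)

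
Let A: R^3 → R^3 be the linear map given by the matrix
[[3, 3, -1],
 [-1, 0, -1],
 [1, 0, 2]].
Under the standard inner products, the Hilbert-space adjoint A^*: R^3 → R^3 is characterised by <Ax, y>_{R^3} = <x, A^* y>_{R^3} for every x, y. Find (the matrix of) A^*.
A^* = A^T =
[[3, -1, 1],
 [3, 0, 0],
 [-1, -1, 2]]

For real matrices with standard dot products, the defining identity <Ax, y> = <x, A^* y> gives (Ax)^T y = x^T (A^*) y, i.e. x^T A^T y = x^T (A^*) y. Since this holds for all x, y, we must have A^* = A^T. Therefore
A^* =
[[3, -1, 1],
 [3, 0, 0],
 [-1, -1, 2]].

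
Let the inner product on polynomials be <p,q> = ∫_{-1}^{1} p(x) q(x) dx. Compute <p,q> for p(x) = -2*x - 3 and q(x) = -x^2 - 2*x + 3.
<p,q> = -40/3

Expand the product: p(x)·q(x) = 2*x^3 + 7*x^2 - 9.
∫_{-1}^{1} of each monomial x^k gives [2/(k+1) if k even, 0 if k odd]. Integrating term-by-term (or equivalently evaluating the antiderivative F(x) = x^4/2 + 7*x^3/3 - 9*x at the endpoints):
  F(1) − F(−1) = -37/6 − (43/6) = -40/3.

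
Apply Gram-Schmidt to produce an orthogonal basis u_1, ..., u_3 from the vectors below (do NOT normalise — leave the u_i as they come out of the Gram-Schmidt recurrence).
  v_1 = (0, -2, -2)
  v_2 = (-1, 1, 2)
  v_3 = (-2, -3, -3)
Orthogonal basis:
  u_1 = (0, -2, -2)
  u_2 = (-1, -1/2, 1/2)
  u_3 = (-2/3, 2/3, -2/3)

Apply the Gram-Schmidt recurrence
  u_1 = v_1
  u_i = v_i − Σ_{j<i} ((v_i · u_j) / (u_j · u_j)) · u_j.

Step by step this gives:
  u_1 = (0, -2, -2)
  u_2 = (-1, -1/2, 1/2)
  u_3 = (-2/3, 2/3, -2/3)

Orthogonality check:
  u_2 · u_1 = 0 (should be 0)
  u_3 · u_1 = 0 (should be 0)
  u_3 · u_2 = 0 (should be 0)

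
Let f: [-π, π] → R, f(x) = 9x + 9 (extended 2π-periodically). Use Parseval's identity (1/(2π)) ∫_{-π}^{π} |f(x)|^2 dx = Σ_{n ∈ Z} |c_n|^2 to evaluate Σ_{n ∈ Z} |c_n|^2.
Σ |c_n|^2 = 27π^2 + 81

Expand and integrate term by term over [-π, π]:
  ∫ (9x)^2 dx = 81·(2π^3/3); ∫ 2·9·(9)·x dx = 0 (odd integrand); ∫ 9^2 dx = 81·2π.
So (1/(2π)) ∫_{-π}^{π} (9x + 9)^2 dx = 81π^2/3 + 81 = 27π^2 + 81.
Parseval ⇒ Σ |c_n|^2 = 27π^2 + 81.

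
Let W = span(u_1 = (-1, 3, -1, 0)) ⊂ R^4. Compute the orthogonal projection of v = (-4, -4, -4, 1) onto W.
proj_W(v) = (4/11, -12/11, 4/11, 0)

Set up U = [u_1 | ... | u_1] ∈ R^(4×1). The projector onto W = col(U) is P = U (U^T U)^(-1) U^T.
Compute U^T U =
  [11],
and U^T v = (-4).
Solve U^T U · c = U^T v for the coefficients: c = (-4/11). The projection is proj_W(v) = U c.
Check: (v - proj_W(v)) · u_1 = 0  (should be 0).
Result: proj_W(v) = (4/11, -12/11, 4/11, 0).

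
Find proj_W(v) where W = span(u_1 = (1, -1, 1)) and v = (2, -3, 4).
proj_W(v) = (3, -3, 3)

Set up U = [u_1 | ... | u_1] ∈ R^(3×1). The projector onto W = col(U) is P = U (U^T U)^(-1) U^T.
Compute U^T U =
  [3],
and U^T v = (9).
Solve U^T U · c = U^T v for the coefficients: c = (3). The projection is proj_W(v) = U c.
Check: (v - proj_W(v)) · u_1 = 0  (should be 0).
Result: proj_W(v) = (3, -3, 3).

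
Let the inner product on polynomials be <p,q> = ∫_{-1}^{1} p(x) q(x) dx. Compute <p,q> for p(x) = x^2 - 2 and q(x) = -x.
<p,q> = 0

Expand the product: p(x)·q(x) = -x^3 + 2*x.
∫_{-1}^{1} of each monomial x^k gives [2/(k+1) if k even, 0 if k odd]. Integrating term-by-term (or equivalently evaluating the antiderivative F(x) = -x^4/4 + x^2 at the endpoints):
  F(1) − F(−1) = 3/4 − (3/4) = 0.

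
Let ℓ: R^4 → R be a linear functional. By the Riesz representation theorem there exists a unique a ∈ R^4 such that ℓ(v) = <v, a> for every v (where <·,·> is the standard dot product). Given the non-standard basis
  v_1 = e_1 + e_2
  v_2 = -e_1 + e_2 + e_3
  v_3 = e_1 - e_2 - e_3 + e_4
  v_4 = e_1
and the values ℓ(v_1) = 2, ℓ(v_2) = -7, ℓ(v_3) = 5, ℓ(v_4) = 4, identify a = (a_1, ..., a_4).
a = (4, -2, -1, -2)

Write a = (a_1, ..., a_4) in the standard basis. For each basis vector v_i, ℓ(v_i) = <v_i, a> is a linear equation in the a_j's. Collect the n equations into a matrix system V a = ℓ, where row i of V is v_i (expressed in the standard basis). Since V is invertible (lower-triangular with 1s on the diagonal, up to permutation), solve by back-substitution:
  V =
[[1, 1, 0, 0],
 [-1, 1, 1, 0],
 [1, -1, -1, 1],
 [1, 0, 0, 0]]
  V a = (2, -7, 5, 4)
Solving gives a = (4, -2, -1, -2).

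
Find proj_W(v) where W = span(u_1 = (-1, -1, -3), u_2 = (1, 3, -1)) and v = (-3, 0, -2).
proj_W(v) = (-5/6, -13/15, -73/30)

Set up U = [u_1 | ... | u_2] ∈ R^(3×2). The projector onto W = col(U) is P = U (U^T U)^(-1) U^T.
Compute U^T U =
  [11, -1]
  [-1, 11],
and U^T v = (9, -1).
Solve U^T U · c = U^T v for the coefficients: c = (49/60, -1/60). The projection is proj_W(v) = U c.
Check: (v - proj_W(v)) · u_1 = 0  (should be 0).
Check: (v - proj_W(v)) · u_2 = 0  (should be 0).
Result: proj_W(v) = (-5/6, -13/15, -73/30).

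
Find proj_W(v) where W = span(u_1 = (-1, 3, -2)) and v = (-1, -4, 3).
proj_W(v) = (17/14, -51/14, 17/7)

Set up U = [u_1 | ... | u_1] ∈ R^(3×1). The projector onto W = col(U) is P = U (U^T U)^(-1) U^T.
Compute U^T U =
  [14],
and U^T v = (-17).
Solve U^T U · c = U^T v for the coefficients: c = (-17/14). The projection is proj_W(v) = U c.
Check: (v - proj_W(v)) · u_1 = 0  (should be 0).
Result: proj_W(v) = (17/14, -51/14, 17/7).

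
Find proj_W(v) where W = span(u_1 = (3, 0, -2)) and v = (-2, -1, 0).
proj_W(v) = (-18/13, 0, 12/13)

Set up U = [u_1 | ... | u_1] ∈ R^(3×1). The projector onto W = col(U) is P = U (U^T U)^(-1) U^T.
Compute U^T U =
  [13],
and U^T v = (-6).
Solve U^T U · c = U^T v for the coefficients: c = (-6/13). The projection is proj_W(v) = U c.
Check: (v - proj_W(v)) · u_1 = 0  (should be 0).
Result: proj_W(v) = (-18/13, 0, 12/13).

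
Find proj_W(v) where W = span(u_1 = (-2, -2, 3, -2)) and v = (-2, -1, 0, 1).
proj_W(v) = (-8/21, -8/21, 4/7, -8/21)

Set up U = [u_1 | ... | u_1] ∈ R^(4×1). The projector onto W = col(U) is P = U (U^T U)^(-1) U^T.
Compute U^T U =
  [21],
and U^T v = (4).
Solve U^T U · c = U^T v for the coefficients: c = (4/21). The projection is proj_W(v) = U c.
Check: (v - proj_W(v)) · u_1 = 0  (should be 0).
Result: proj_W(v) = (-8/21, -8/21, 4/7, -8/21).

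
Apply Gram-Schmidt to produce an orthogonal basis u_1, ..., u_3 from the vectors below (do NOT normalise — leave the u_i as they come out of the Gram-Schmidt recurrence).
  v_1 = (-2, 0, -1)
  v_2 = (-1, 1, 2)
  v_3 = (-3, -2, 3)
Orthogonal basis:
  u_1 = (-2, 0, -1)
  u_2 = (-1, 1, 2)
  u_3 = (-19/30, -19/6, 19/15)

Apply the Gram-Schmidt recurrence
  u_1 = v_1
  u_i = v_i − Σ_{j<i} ((v_i · u_j) / (u_j · u_j)) · u_j.

Step by step this gives:
  u_1 = (-2, 0, -1)
  u_2 = (-1, 1, 2)
  u_3 = (-19/30, -19/6, 19/15)

Orthogonality check:
  u_2 · u_1 = 0 (should be 0)
  u_3 · u_1 = 0 (should be 0)
  u_3 · u_2 = 0 (should be 0)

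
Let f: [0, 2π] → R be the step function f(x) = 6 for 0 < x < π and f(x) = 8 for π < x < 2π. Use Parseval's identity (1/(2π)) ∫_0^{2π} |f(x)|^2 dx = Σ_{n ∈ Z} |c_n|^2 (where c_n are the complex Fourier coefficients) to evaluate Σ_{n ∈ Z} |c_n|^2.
Σ |c_n|^2 = 50

Parseval equates the L^2 energy of f (normalised by 1/(2π)) with the ℓ^2 sum of its Fourier coefficients: (1/(2π)) ∫_0^{2π} |f|^2 = Σ |c_n|^2.
Compute the left side: (1/(2π)) [∫_0^π 6^2 dx + ∫_π^{2π} 8^2 dx] = (1/(2π)) · (36π + 64π) = (36 + 64)/2 = 50.
So Σ_{n ∈ Z} |c_n|^2 = 50.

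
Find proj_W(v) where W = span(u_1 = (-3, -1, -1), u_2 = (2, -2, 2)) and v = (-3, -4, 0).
proj_W(v) = (-19/6, -23/6, 1/3)

Set up U = [u_1 | ... | u_2] ∈ R^(3×2). The projector onto W = col(U) is P = U (U^T U)^(-1) U^T.
Compute U^T U =
  [11, -6]
  [-6, 12],
and U^T v = (13, 2).
Solve U^T U · c = U^T v for the coefficients: c = (7/4, 25/24). The projection is proj_W(v) = U c.
Check: (v - proj_W(v)) · u_1 = 0  (should be 0).
Check: (v - proj_W(v)) · u_2 = 0  (should be 0).
Result: proj_W(v) = (-19/6, -23/6, 1/3).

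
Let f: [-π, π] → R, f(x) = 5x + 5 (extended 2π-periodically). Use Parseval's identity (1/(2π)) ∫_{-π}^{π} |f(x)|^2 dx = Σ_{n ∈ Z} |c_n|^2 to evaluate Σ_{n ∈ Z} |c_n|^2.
Σ |c_n|^2 = 25π^2/3 + 25

Expand and integrate term by term over [-π, π]:
  ∫ (5x)^2 dx = 25·(2π^3/3); ∫ 2·5·(5)·x dx = 0 (odd integrand); ∫ 5^2 dx = 25·2π.
So (1/(2π)) ∫_{-π}^{π} (5x + 5)^2 dx = 25π^2/3 + 25 = 25π^2/3 + 25.
Parseval ⇒ Σ |c_n|^2 = 25π^2/3 + 25.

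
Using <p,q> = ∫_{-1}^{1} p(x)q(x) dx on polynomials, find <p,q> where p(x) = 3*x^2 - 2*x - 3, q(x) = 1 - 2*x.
<p,q> = -4/3

Expand the product: p(x)·q(x) = -6*x^3 + 7*x^2 + 4*x - 3.
∫_{-1}^{1} of each monomial x^k gives [2/(k+1) if k even, 0 if k odd]. Integrating term-by-term (or equivalently evaluating the antiderivative F(x) = -3*x^4/2 + 7*x^3/3 + 2*x^2 - 3*x at the endpoints):
  F(1) − F(−1) = -1/6 − (7/6) = -4/3.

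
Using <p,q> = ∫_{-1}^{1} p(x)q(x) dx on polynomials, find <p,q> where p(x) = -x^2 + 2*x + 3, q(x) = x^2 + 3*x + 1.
<p,q> = 164/15

Expand the product: p(x)·q(x) = -x^4 - x^3 + 8*x^2 + 11*x + 3.
∫_{-1}^{1} of each monomial x^k gives [2/(k+1) if k even, 0 if k odd]. Integrating term-by-term (or equivalently evaluating the antiderivative F(x) = -x^5/5 - x^4/4 + 8*x^3/3 + 11*x^2/2 + 3*x at the endpoints):
  F(1) − F(−1) = 643/60 − (-13/60) = 164/15.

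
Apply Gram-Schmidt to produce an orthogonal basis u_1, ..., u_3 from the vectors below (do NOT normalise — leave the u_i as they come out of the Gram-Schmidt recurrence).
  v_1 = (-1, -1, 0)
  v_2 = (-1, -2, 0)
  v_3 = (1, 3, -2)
Orthogonal basis:
  u_1 = (-1, -1, 0)
  u_2 = (1/2, -1/2, 0)
  u_3 = (0, 0, -2)

Apply the Gram-Schmidt recurrence
  u_1 = v_1
  u_i = v_i − Σ_{j<i} ((v_i · u_j) / (u_j · u_j)) · u_j.

Step by step this gives:
  u_1 = (-1, -1, 0)
  u_2 = (1/2, -1/2, 0)
  u_3 = (0, 0, -2)

Orthogonality check:
  u_2 · u_1 = 0 (should be 0)
  u_3 · u_1 = 0 (should be 0)
  u_3 · u_2 = 0 (should be 0)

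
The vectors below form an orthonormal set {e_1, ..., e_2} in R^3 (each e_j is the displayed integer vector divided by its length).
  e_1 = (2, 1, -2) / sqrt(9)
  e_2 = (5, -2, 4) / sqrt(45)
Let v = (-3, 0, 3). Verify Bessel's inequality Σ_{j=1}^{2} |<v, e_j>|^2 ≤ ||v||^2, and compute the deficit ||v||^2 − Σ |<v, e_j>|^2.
Σ |<v, e_j>|^2 = 81/5; ||v||^2 = 18; deficit = 9/5

Write each e_j = u_j / sqrt(<u_j, u_j>) where u_j is the displayed integer vector. Then <v, e_j> = <v, u_j> / sqrt(<u_j, u_j>), so |<v, e_j>|^2 = <v, u_j>^2 / <u_j, u_j>.
Coefficients: <v, e_1> = -12/sqrt(9), <v, e_2> = -3/sqrt(45).
Square and sum: Σ |<v, e_j>|^2 = 81/5.
Compute ||v||^2 = v·v = 18.
Deficit = 18 − 81/5 = 9/5 ≥ 0, confirming Bessel's inequality. (The deficit equals ||v − Σ <v,e_j> e_j||^2, the squared distance from v to span{e_j}.)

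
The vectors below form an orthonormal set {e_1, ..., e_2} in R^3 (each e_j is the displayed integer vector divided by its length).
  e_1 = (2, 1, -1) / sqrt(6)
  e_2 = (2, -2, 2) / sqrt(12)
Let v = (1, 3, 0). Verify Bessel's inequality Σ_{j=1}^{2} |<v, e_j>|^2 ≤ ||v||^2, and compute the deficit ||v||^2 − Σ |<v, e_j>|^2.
Σ |<v, e_j>|^2 = 11/2; ||v||^2 = 10; deficit = 9/2

Write each e_j = u_j / sqrt(<u_j, u_j>) where u_j is the displayed integer vector. Then <v, e_j> = <v, u_j> / sqrt(<u_j, u_j>), so |<v, e_j>|^2 = <v, u_j>^2 / <u_j, u_j>.
Coefficients: <v, e_1> = 5/sqrt(6), <v, e_2> = -4/sqrt(12).
Square and sum: Σ |<v, e_j>|^2 = 11/2.
Compute ||v||^2 = v·v = 10.
Deficit = 10 − 11/2 = 9/2 ≥ 0, confirming Bessel's inequality. (The deficit equals ||v − Σ <v,e_j> e_j||^2, the squared distance from v to span{e_j}.)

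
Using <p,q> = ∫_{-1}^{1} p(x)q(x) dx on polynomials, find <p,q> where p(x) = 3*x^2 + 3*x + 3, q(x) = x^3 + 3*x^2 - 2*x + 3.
<p,q> = 154/5

Expand the product: p(x)·q(x) = 3*x^5 + 12*x^4 + 6*x^3 + 12*x^2 + 3*x + 9.
∫_{-1}^{1} of each monomial x^k gives [2/(k+1) if k even, 0 if k odd]. Integrating term-by-term (or equivalently evaluating the antiderivative F(x) = x^6/2 + 12*x^5/5 + 3*x^4/2 + 4*x^3 + 3*x^2/2 + 9*x at the endpoints):
  F(1) − F(−1) = 189/10 − (-119/10) = 154/5.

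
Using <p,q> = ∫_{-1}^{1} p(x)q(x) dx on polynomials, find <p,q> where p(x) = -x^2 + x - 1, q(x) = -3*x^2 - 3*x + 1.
<p,q> = -22/15

Expand the product: p(x)·q(x) = 3*x^4 - x^2 + 4*x - 1.
∫_{-1}^{1} of each monomial x^k gives [2/(k+1) if k even, 0 if k odd]. Integrating term-by-term (or equivalently evaluating the antiderivative F(x) = 3*x^5/5 - x^3/3 + 2*x^2 - x at the endpoints):
  F(1) − F(−1) = 19/15 − (41/15) = -22/15.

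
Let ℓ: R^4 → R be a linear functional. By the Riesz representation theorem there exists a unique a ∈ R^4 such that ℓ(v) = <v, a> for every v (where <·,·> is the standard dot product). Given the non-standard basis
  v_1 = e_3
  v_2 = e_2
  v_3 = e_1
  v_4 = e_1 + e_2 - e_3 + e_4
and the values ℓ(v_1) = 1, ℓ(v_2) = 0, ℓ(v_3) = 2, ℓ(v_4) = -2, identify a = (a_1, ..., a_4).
a = (2, 0, 1, -3)

Write a = (a_1, ..., a_4) in the standard basis. For each basis vector v_i, ℓ(v_i) = <v_i, a> is a linear equation in the a_j's. Collect the n equations into a matrix system V a = ℓ, where row i of V is v_i (expressed in the standard basis). Since V is invertible (lower-triangular with 1s on the diagonal, up to permutation), solve by back-substitution:
  V =
[[0, 0, 1, 0],
 [0, 1, 0, 0],
 [1, 0, 0, 0],
 [1, 1, -1, 1]]
  V a = (1, 0, 2, -2)
Solving gives a = (2, 0, 1, -3).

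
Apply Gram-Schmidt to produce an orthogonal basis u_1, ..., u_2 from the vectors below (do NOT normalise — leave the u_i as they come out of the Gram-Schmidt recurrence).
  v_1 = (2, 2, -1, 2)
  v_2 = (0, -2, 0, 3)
Orthogonal basis:
  u_1 = (2, 2, -1, 2)
  u_2 = (-4/13, -30/13, 2/13, 35/13)

Apply the Gram-Schmidt recurrence
  u_1 = v_1
  u_i = v_i − Σ_{j<i} ((v_i · u_j) / (u_j · u_j)) · u_j.

Step by step this gives:
  u_1 = (2, 2, -1, 2)
  u_2 = (-4/13, -30/13, 2/13, 35/13)

Orthogonality check:
  u_2 · u_1 = 0 (should be 0)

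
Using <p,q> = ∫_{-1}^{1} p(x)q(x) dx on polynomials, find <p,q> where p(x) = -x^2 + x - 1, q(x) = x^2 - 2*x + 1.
<p,q> = -76/15

Expand the product: p(x)·q(x) = -x^4 + 3*x^3 - 4*x^2 + 3*x - 1.
∫_{-1}^{1} of each monomial x^k gives [2/(k+1) if k even, 0 if k odd]. Integrating term-by-term (or equivalently evaluating the antiderivative F(x) = -x^5/5 + 3*x^4/4 - 4*x^3/3 + 3*x^2/2 - x at the endpoints):
  F(1) − F(−1) = -17/60 − (287/60) = -76/15.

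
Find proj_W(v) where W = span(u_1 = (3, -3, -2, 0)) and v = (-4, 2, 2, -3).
proj_W(v) = (-3, 3, 2, 0)

Set up U = [u_1 | ... | u_1] ∈ R^(4×1). The projector onto W = col(U) is P = U (U^T U)^(-1) U^T.
Compute U^T U =
  [22],
and U^T v = (-22).
Solve U^T U · c = U^T v for the coefficients: c = (-1). The projection is proj_W(v) = U c.
Check: (v - proj_W(v)) · u_1 = 0  (should be 0).
Result: proj_W(v) = (-3, 3, 2, 0).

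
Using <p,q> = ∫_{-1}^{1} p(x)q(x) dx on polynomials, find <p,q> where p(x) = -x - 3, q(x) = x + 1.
<p,q> = -20/3

Expand the product: p(x)·q(x) = -x^2 - 4*x - 3.
∫_{-1}^{1} of each monomial x^k gives [2/(k+1) if k even, 0 if k odd]. Integrating term-by-term (or equivalently evaluating the antiderivative F(x) = -x^3/3 - 2*x^2 - 3*x at the endpoints):
  F(1) − F(−1) = -16/3 − (4/3) = -20/3.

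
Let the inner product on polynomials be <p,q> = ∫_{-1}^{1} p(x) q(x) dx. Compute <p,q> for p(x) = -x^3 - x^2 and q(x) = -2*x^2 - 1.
<p,q> = 22/15

Expand the product: p(x)·q(x) = 2*x^5 + 2*x^4 + x^3 + x^2.
∫_{-1}^{1} of each monomial x^k gives [2/(k+1) if k even, 0 if k odd]. Integrating term-by-term (or equivalently evaluating the antiderivative F(x) = x^6/3 + 2*x^5/5 + x^4/4 + x^3/3 at the endpoints):
  F(1) − F(−1) = 79/60 − (-3/20) = 22/15.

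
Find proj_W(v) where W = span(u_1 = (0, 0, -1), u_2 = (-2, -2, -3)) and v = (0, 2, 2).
proj_W(v) = (1, 1, 2)

Set up U = [u_1 | ... | u_2] ∈ R^(3×2). The projector onto W = col(U) is P = U (U^T U)^(-1) U^T.
Compute U^T U =
  [1, 3]
  [3, 17],
and U^T v = (-2, -10).
Solve U^T U · c = U^T v for the coefficients: c = (-1/2, -1/2). The projection is proj_W(v) = U c.
Check: (v - proj_W(v)) · u_1 = 0  (should be 0).
Check: (v - proj_W(v)) · u_2 = 0  (should be 0).
Result: proj_W(v) = (1, 1, 2).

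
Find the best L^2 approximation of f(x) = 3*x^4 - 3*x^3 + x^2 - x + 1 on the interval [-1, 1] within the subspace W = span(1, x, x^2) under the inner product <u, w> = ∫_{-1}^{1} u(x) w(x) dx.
g(x) = 25*x^2/7 - 14*x/5 + 26/35

The best approximation g ∈ W is the orthogonal projection of f onto W. Writing g = a_0 + a_1 x + a_2 x^2, the coefficients solve the normal equations G · a = b where
  G_{ij} = <φ_i, φ_j> and b_i = <f, φ_i>, with φ_0 = 1, φ_1 = x, φ_2 = x^2.
G =
  [2, 0, 2/3]
  [0, 2/3, 0]
  [2/3, 0, 2/5],
b = (58/15, -28/15, 202/105).
Solving gives a_0 = 26/35, a_1 = -14/5, a_2 = 25/7, so
  g(x) = 25*x^2/7 - 14*x/5 + 26/35.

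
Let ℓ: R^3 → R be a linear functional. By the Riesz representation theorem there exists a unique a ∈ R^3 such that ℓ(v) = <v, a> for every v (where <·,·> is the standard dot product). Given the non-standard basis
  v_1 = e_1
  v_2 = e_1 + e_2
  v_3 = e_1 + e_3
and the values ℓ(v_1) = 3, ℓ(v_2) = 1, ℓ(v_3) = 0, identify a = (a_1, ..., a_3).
a = (3, -2, -3)

Write a = (a_1, ..., a_3) in the standard basis. For each basis vector v_i, ℓ(v_i) = <v_i, a> is a linear equation in the a_j's. Collect the n equations into a matrix system V a = ℓ, where row i of V is v_i (expressed in the standard basis). Since V is invertible (lower-triangular with 1s on the diagonal, up to permutation), solve by back-substitution:
  V =
[[1, 0, 0],
 [1, 1, 0],
 [1, 0, 1]]
  V a = (3, 1, 0)
Solving gives a = (3, -2, -3).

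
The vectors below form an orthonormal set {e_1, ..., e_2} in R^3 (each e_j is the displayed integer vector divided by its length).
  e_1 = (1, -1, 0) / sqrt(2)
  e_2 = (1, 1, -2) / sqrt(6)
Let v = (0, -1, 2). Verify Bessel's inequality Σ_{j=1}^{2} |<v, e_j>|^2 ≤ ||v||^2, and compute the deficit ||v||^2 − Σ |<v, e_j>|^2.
Σ |<v, e_j>|^2 = 14/3; ||v||^2 = 5; deficit = 1/3

Write each e_j = u_j / sqrt(<u_j, u_j>) where u_j is the displayed integer vector. Then <v, e_j> = <v, u_j> / sqrt(<u_j, u_j>), so |<v, e_j>|^2 = <v, u_j>^2 / <u_j, u_j>.
Coefficients: <v, e_1> = 1/sqrt(2), <v, e_2> = -5/sqrt(6).
Square and sum: Σ |<v, e_j>|^2 = 14/3.
Compute ||v||^2 = v·v = 5.
Deficit = 5 − 14/3 = 1/3 ≥ 0, confirming Bessel's inequality. (The deficit equals ||v − Σ <v,e_j> e_j||^2, the squared distance from v to span{e_j}.)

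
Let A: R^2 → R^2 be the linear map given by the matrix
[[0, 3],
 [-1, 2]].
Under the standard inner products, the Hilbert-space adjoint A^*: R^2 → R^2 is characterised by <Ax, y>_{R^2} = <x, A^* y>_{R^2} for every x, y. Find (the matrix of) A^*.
A^* = A^T =
[[0, -1],
 [3, 2]]

For real matrices with standard dot products, the defining identity <Ax, y> = <x, A^* y> gives (Ax)^T y = x^T (A^*) y, i.e. x^T A^T y = x^T (A^*) y. Since this holds for all x, y, we must have A^* = A^T. Therefore
A^* =
[[0, -1],
 [3, 2]].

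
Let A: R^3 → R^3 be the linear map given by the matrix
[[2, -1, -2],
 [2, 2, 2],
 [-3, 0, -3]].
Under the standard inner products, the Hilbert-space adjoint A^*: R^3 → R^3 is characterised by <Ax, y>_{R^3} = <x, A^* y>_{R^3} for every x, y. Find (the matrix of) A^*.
A^* = A^T =
[[2, 2, -3],
 [-1, 2, 0],
 [-2, 2, -3]]

For real matrices with standard dot products, the defining identity <Ax, y> = <x, A^* y> gives (Ax)^T y = x^T (A^*) y, i.e. x^T A^T y = x^T (A^*) y. Since this holds for all x, y, we must have A^* = A^T. Therefore
A^* =
[[2, 2, -3],
 [-1, 2, 0],
 [-2, 2, -3]].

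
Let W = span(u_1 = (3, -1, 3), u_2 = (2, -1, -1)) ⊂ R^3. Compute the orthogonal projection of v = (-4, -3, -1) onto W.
proj_W(v) = (-16/7, 6/7, -10/7)

Set up U = [u_1 | ... | u_2] ∈ R^(3×2). The projector onto W = col(U) is P = U (U^T U)^(-1) U^T.
Compute U^T U =
  [19, 4]
  [4, 6],
and U^T v = (-12, -4).
Solve U^T U · c = U^T v for the coefficients: c = (-4/7, -2/7). The projection is proj_W(v) = U c.
Check: (v - proj_W(v)) · u_1 = 0  (should be 0).
Check: (v - proj_W(v)) · u_2 = 0  (should be 0).
Result: proj_W(v) = (-16/7, 6/7, -10/7).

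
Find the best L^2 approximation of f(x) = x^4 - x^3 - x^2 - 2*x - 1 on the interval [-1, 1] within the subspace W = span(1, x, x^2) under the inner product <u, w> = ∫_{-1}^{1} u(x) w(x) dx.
g(x) = -x^2/7 - 13*x/5 - 38/35

The best approximation g ∈ W is the orthogonal projection of f onto W. Writing g = a_0 + a_1 x + a_2 x^2, the coefficients solve the normal equations G · a = b where
  G_{ij} = <φ_i, φ_j> and b_i = <f, φ_i>, with φ_0 = 1, φ_1 = x, φ_2 = x^2.
G =
  [2, 0, 2/3]
  [0, 2/3, 0]
  [2/3, 0, 2/5],
b = (-34/15, -26/15, -82/105).
Solving gives a_0 = -38/35, a_1 = -13/5, a_2 = -1/7, so
  g(x) = -x^2/7 - 13*x/5 - 38/35.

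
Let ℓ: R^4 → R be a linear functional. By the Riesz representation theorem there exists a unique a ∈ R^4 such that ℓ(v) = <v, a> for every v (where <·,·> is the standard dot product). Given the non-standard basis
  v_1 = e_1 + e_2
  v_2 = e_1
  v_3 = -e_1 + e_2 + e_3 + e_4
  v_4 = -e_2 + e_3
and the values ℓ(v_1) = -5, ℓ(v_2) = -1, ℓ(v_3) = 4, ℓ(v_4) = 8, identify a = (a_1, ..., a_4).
a = (-1, -4, 4, 3)

Write a = (a_1, ..., a_4) in the standard basis. For each basis vector v_i, ℓ(v_i) = <v_i, a> is a linear equation in the a_j's. Collect the n equations into a matrix system V a = ℓ, where row i of V is v_i (expressed in the standard basis). Since V is invertible (lower-triangular with 1s on the diagonal, up to permutation), solve by back-substitution:
  V =
[[1, 1, 0, 0],
 [1, 0, 0, 0],
 [-1, 1, 1, 1],
 [0, -1, 1, 0]]
  V a = (-5, -1, 4, 8)
Solving gives a = (-1, -4, 4, 3).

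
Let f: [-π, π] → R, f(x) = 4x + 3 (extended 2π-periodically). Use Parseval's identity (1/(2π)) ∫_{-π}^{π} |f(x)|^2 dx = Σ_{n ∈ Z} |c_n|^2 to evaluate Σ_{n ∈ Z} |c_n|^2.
Σ |c_n|^2 = 16π^2/3 + 9

Expand and integrate term by term over [-π, π]:
  ∫ (4x)^2 dx = 16·(2π^3/3); ∫ 2·4·(3)·x dx = 0 (odd integrand); ∫ 3^2 dx = 9·2π.
So (1/(2π)) ∫_{-π}^{π} (4x + 3)^2 dx = 16π^2/3 + 9 = 16π^2/3 + 9.
Parseval ⇒ Σ |c_n|^2 = 16π^2/3 + 9.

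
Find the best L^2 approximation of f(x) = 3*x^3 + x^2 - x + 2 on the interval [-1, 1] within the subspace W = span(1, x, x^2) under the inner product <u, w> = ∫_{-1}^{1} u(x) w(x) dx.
g(x) = x^2 + 4*x/5 + 2

The best approximation g ∈ W is the orthogonal projection of f onto W. Writing g = a_0 + a_1 x + a_2 x^2, the coefficients solve the normal equations G · a = b where
  G_{ij} = <φ_i, φ_j> and b_i = <f, φ_i>, with φ_0 = 1, φ_1 = x, φ_2 = x^2.
G =
  [2, 0, 2/3]
  [0, 2/3, 0]
  [2/3, 0, 2/5],
b = (14/3, 8/15, 26/15).
Solving gives a_0 = 2, a_1 = 4/5, a_2 = 1, so
  g(x) = x^2 + 4*x/5 + 2.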